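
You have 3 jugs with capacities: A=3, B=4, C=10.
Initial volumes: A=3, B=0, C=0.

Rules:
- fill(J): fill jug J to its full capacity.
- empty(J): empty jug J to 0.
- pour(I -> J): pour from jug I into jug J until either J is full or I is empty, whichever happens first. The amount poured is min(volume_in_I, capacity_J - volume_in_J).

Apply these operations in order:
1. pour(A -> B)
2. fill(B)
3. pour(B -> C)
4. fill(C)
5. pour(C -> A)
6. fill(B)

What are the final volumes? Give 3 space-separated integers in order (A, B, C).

Step 1: pour(A -> B) -> (A=0 B=3 C=0)
Step 2: fill(B) -> (A=0 B=4 C=0)
Step 3: pour(B -> C) -> (A=0 B=0 C=4)
Step 4: fill(C) -> (A=0 B=0 C=10)
Step 5: pour(C -> A) -> (A=3 B=0 C=7)
Step 6: fill(B) -> (A=3 B=4 C=7)

Answer: 3 4 7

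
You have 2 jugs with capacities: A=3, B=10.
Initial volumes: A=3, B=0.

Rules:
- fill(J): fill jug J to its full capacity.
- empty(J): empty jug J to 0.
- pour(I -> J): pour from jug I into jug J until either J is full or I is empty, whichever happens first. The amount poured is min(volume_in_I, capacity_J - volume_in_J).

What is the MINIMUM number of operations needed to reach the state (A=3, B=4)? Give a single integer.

BFS from (A=3, B=0). One shortest path:
  1. empty(A) -> (A=0 B=0)
  2. fill(B) -> (A=0 B=10)
  3. pour(B -> A) -> (A=3 B=7)
  4. empty(A) -> (A=0 B=7)
  5. pour(B -> A) -> (A=3 B=4)
Reached target in 5 moves.

Answer: 5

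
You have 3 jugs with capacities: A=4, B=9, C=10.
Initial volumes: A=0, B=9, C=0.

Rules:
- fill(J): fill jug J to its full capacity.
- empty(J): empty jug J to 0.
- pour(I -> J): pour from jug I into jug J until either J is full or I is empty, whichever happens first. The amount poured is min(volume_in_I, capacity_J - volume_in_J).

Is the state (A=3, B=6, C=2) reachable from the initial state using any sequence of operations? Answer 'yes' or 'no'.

Answer: no

Derivation:
BFS explored all 334 reachable states.
Reachable set includes: (0,0,0), (0,0,1), (0,0,2), (0,0,3), (0,0,4), (0,0,5), (0,0,6), (0,0,7), (0,0,8), (0,0,9), (0,0,10), (0,1,0) ...
Target (A=3, B=6, C=2) not in reachable set → no.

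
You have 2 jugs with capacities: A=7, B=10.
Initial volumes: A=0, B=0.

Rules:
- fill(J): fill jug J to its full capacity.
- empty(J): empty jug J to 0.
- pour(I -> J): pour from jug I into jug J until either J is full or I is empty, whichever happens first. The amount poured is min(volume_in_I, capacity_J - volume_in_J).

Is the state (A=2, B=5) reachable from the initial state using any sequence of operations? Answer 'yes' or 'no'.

BFS explored all 34 reachable states.
Reachable set includes: (0,0), (0,1), (0,2), (0,3), (0,4), (0,5), (0,6), (0,7), (0,8), (0,9), (0,10), (1,0) ...
Target (A=2, B=5) not in reachable set → no.

Answer: no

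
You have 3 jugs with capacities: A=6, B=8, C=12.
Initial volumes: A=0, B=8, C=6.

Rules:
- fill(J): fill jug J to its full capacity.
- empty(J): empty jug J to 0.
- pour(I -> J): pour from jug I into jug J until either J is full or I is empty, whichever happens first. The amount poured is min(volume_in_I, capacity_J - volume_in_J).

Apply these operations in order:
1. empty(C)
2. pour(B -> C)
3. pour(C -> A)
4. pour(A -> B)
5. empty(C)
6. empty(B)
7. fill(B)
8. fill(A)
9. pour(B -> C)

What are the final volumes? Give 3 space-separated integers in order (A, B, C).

Step 1: empty(C) -> (A=0 B=8 C=0)
Step 2: pour(B -> C) -> (A=0 B=0 C=8)
Step 3: pour(C -> A) -> (A=6 B=0 C=2)
Step 4: pour(A -> B) -> (A=0 B=6 C=2)
Step 5: empty(C) -> (A=0 B=6 C=0)
Step 6: empty(B) -> (A=0 B=0 C=0)
Step 7: fill(B) -> (A=0 B=8 C=0)
Step 8: fill(A) -> (A=6 B=8 C=0)
Step 9: pour(B -> C) -> (A=6 B=0 C=8)

Answer: 6 0 8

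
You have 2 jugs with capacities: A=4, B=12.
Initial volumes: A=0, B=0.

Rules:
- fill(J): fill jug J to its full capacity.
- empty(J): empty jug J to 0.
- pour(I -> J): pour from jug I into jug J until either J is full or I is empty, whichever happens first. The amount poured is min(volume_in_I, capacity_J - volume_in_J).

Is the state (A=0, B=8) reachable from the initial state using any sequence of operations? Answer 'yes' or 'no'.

Answer: yes

Derivation:
BFS from (A=0, B=0):
  1. fill(B) -> (A=0 B=12)
  2. pour(B -> A) -> (A=4 B=8)
  3. empty(A) -> (A=0 B=8)
Target reached → yes.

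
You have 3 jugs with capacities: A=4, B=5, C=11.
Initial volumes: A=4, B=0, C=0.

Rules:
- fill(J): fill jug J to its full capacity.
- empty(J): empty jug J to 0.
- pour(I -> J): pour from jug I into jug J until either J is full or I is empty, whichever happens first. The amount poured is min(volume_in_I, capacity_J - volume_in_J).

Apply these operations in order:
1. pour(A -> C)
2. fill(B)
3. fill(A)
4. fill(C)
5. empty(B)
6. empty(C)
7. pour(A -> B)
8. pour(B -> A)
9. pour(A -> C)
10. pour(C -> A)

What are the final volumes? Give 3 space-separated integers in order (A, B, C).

Answer: 4 0 0

Derivation:
Step 1: pour(A -> C) -> (A=0 B=0 C=4)
Step 2: fill(B) -> (A=0 B=5 C=4)
Step 3: fill(A) -> (A=4 B=5 C=4)
Step 4: fill(C) -> (A=4 B=5 C=11)
Step 5: empty(B) -> (A=4 B=0 C=11)
Step 6: empty(C) -> (A=4 B=0 C=0)
Step 7: pour(A -> B) -> (A=0 B=4 C=0)
Step 8: pour(B -> A) -> (A=4 B=0 C=0)
Step 9: pour(A -> C) -> (A=0 B=0 C=4)
Step 10: pour(C -> A) -> (A=4 B=0 C=0)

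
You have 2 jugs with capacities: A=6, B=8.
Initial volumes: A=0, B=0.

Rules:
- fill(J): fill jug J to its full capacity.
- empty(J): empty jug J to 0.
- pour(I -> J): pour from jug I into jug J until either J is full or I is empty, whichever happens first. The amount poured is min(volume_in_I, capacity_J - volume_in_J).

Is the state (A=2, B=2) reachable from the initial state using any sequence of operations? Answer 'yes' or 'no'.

BFS explored all 14 reachable states.
Reachable set includes: (0,0), (0,2), (0,4), (0,6), (0,8), (2,0), (2,8), (4,0), (4,8), (6,0), (6,2), (6,4) ...
Target (A=2, B=2) not in reachable set → no.

Answer: no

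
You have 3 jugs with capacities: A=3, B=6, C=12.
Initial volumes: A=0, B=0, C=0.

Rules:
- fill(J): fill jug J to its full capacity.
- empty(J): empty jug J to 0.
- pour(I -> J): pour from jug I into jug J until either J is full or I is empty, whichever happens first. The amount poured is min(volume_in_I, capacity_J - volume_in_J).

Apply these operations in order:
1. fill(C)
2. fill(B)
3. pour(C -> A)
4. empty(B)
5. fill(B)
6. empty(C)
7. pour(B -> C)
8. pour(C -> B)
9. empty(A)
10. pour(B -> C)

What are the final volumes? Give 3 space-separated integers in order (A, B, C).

Answer: 0 0 6

Derivation:
Step 1: fill(C) -> (A=0 B=0 C=12)
Step 2: fill(B) -> (A=0 B=6 C=12)
Step 3: pour(C -> A) -> (A=3 B=6 C=9)
Step 4: empty(B) -> (A=3 B=0 C=9)
Step 5: fill(B) -> (A=3 B=6 C=9)
Step 6: empty(C) -> (A=3 B=6 C=0)
Step 7: pour(B -> C) -> (A=3 B=0 C=6)
Step 8: pour(C -> B) -> (A=3 B=6 C=0)
Step 9: empty(A) -> (A=0 B=6 C=0)
Step 10: pour(B -> C) -> (A=0 B=0 C=6)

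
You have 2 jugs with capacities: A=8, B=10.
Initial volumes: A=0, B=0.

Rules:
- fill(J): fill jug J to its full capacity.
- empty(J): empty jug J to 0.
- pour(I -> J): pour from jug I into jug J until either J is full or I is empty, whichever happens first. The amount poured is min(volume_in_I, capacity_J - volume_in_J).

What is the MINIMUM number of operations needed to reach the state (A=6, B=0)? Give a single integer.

BFS from (A=0, B=0). One shortest path:
  1. fill(A) -> (A=8 B=0)
  2. pour(A -> B) -> (A=0 B=8)
  3. fill(A) -> (A=8 B=8)
  4. pour(A -> B) -> (A=6 B=10)
  5. empty(B) -> (A=6 B=0)
Reached target in 5 moves.

Answer: 5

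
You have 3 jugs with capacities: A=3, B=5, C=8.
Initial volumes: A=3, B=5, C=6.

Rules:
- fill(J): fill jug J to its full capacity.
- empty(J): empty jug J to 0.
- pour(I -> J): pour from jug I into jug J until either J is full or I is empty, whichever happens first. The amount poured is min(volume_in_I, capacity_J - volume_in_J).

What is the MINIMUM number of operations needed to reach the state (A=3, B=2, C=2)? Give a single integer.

BFS from (A=3, B=5, C=6). One shortest path:
  1. empty(A) -> (A=0 B=5 C=6)
  2. fill(C) -> (A=0 B=5 C=8)
  3. pour(B -> A) -> (A=3 B=2 C=8)
  4. empty(A) -> (A=0 B=2 C=8)
  5. pour(C -> A) -> (A=3 B=2 C=5)
  6. empty(A) -> (A=0 B=2 C=5)
  7. pour(C -> A) -> (A=3 B=2 C=2)
Reached target in 7 moves.

Answer: 7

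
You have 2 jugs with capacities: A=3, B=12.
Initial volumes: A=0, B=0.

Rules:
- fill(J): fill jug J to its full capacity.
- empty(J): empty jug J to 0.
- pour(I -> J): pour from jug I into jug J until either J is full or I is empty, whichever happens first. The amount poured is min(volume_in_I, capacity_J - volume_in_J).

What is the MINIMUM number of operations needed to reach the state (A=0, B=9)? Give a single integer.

Answer: 3

Derivation:
BFS from (A=0, B=0). One shortest path:
  1. fill(B) -> (A=0 B=12)
  2. pour(B -> A) -> (A=3 B=9)
  3. empty(A) -> (A=0 B=9)
Reached target in 3 moves.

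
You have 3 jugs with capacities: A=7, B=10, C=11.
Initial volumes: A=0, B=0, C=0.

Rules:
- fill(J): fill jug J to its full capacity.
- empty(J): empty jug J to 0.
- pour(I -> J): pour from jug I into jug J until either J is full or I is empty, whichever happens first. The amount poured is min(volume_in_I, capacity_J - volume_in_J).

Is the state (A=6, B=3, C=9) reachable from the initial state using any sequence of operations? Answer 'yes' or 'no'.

BFS explored all 516 reachable states.
Reachable set includes: (0,0,0), (0,0,1), (0,0,2), (0,0,3), (0,0,4), (0,0,5), (0,0,6), (0,0,7), (0,0,8), (0,0,9), (0,0,10), (0,0,11) ...
Target (A=6, B=3, C=9) not in reachable set → no.

Answer: no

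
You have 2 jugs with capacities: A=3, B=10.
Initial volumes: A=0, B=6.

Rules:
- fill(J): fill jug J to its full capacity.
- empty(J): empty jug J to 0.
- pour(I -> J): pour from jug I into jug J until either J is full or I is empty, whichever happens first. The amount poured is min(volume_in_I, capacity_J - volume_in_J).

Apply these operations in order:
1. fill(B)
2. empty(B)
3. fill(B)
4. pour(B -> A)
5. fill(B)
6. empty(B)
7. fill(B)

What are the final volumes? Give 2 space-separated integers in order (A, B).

Step 1: fill(B) -> (A=0 B=10)
Step 2: empty(B) -> (A=0 B=0)
Step 3: fill(B) -> (A=0 B=10)
Step 4: pour(B -> A) -> (A=3 B=7)
Step 5: fill(B) -> (A=3 B=10)
Step 6: empty(B) -> (A=3 B=0)
Step 7: fill(B) -> (A=3 B=10)

Answer: 3 10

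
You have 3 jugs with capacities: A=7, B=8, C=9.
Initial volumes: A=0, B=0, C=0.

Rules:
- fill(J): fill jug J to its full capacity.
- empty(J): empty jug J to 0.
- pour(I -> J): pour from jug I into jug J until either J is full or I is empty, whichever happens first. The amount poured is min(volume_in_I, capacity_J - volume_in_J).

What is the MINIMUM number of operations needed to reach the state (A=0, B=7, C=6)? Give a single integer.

BFS from (A=0, B=0, C=0). One shortest path:
  1. fill(A) -> (A=7 B=0 C=0)
  2. fill(B) -> (A=7 B=8 C=0)
  3. pour(A -> C) -> (A=0 B=8 C=7)
  4. fill(A) -> (A=7 B=8 C=7)
  5. pour(B -> C) -> (A=7 B=6 C=9)
  6. empty(C) -> (A=7 B=6 C=0)
  7. pour(B -> C) -> (A=7 B=0 C=6)
  8. pour(A -> B) -> (A=0 B=7 C=6)
Reached target in 8 moves.

Answer: 8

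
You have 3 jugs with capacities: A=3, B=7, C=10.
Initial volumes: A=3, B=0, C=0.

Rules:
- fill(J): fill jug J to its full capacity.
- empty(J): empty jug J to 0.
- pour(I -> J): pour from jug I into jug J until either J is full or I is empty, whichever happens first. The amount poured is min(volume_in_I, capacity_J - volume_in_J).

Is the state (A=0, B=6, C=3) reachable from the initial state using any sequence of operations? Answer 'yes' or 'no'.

Answer: yes

Derivation:
BFS from (A=3, B=0, C=0):
  1. pour(A -> B) -> (A=0 B=3 C=0)
  2. fill(A) -> (A=3 B=3 C=0)
  3. pour(A -> B) -> (A=0 B=6 C=0)
  4. fill(A) -> (A=3 B=6 C=0)
  5. pour(A -> C) -> (A=0 B=6 C=3)
Target reached → yes.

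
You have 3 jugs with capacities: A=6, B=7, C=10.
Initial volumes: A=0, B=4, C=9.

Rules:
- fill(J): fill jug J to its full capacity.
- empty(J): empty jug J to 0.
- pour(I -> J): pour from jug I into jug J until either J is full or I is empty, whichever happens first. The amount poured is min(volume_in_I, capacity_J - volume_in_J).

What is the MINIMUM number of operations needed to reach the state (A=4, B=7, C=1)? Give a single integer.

BFS from (A=0, B=4, C=9). One shortest path:
  1. fill(A) -> (A=6 B=4 C=9)
  2. pour(A -> C) -> (A=5 B=4 C=10)
  3. pour(C -> B) -> (A=5 B=7 C=7)
  4. empty(B) -> (A=5 B=0 C=7)
  5. pour(A -> B) -> (A=0 B=5 C=7)
  6. pour(C -> A) -> (A=6 B=5 C=1)
  7. pour(A -> B) -> (A=4 B=7 C=1)
Reached target in 7 moves.

Answer: 7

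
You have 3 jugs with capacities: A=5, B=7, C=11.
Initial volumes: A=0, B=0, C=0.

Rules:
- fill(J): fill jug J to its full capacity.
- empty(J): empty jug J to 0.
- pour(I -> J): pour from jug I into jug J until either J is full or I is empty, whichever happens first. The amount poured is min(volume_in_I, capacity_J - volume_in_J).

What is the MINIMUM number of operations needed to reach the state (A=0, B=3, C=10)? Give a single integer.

Answer: 8

Derivation:
BFS from (A=0, B=0, C=0). One shortest path:
  1. fill(C) -> (A=0 B=0 C=11)
  2. pour(C -> B) -> (A=0 B=7 C=4)
  3. pour(C -> A) -> (A=4 B=7 C=0)
  4. pour(B -> C) -> (A=4 B=0 C=7)
  5. fill(B) -> (A=4 B=7 C=7)
  6. pour(B -> C) -> (A=4 B=3 C=11)
  7. pour(C -> A) -> (A=5 B=3 C=10)
  8. empty(A) -> (A=0 B=3 C=10)
Reached target in 8 moves.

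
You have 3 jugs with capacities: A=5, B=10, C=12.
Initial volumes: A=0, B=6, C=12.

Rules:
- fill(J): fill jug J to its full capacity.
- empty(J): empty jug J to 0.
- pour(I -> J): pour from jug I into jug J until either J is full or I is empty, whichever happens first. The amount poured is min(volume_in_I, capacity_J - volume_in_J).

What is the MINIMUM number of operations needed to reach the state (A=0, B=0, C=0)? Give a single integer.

Answer: 2

Derivation:
BFS from (A=0, B=6, C=12). One shortest path:
  1. empty(B) -> (A=0 B=0 C=12)
  2. empty(C) -> (A=0 B=0 C=0)
Reached target in 2 moves.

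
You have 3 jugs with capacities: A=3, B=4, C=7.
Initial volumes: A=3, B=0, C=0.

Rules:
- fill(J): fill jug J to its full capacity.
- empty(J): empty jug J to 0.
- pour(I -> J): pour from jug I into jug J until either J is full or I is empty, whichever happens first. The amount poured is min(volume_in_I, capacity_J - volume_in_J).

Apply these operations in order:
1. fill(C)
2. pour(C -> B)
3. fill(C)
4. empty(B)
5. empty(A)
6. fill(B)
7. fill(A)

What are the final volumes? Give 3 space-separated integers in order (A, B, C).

Step 1: fill(C) -> (A=3 B=0 C=7)
Step 2: pour(C -> B) -> (A=3 B=4 C=3)
Step 3: fill(C) -> (A=3 B=4 C=7)
Step 4: empty(B) -> (A=3 B=0 C=7)
Step 5: empty(A) -> (A=0 B=0 C=7)
Step 6: fill(B) -> (A=0 B=4 C=7)
Step 7: fill(A) -> (A=3 B=4 C=7)

Answer: 3 4 7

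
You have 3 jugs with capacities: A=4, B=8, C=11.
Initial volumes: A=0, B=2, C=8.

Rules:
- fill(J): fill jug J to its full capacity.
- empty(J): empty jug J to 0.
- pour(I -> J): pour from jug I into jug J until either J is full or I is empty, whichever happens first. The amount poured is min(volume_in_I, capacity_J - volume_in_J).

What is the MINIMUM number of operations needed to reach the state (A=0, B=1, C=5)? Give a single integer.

BFS from (A=0, B=2, C=8). One shortest path:
  1. fill(A) -> (A=4 B=2 C=8)
  2. pour(A -> C) -> (A=1 B=2 C=11)
  3. pour(C -> B) -> (A=1 B=8 C=5)
  4. empty(B) -> (A=1 B=0 C=5)
  5. pour(A -> B) -> (A=0 B=1 C=5)
Reached target in 5 moves.

Answer: 5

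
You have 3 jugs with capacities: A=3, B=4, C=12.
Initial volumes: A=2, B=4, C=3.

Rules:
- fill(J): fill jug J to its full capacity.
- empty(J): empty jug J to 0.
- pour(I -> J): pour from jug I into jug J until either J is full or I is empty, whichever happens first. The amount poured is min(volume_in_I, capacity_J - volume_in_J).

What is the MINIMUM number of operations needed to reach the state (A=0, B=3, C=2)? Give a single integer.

Answer: 3

Derivation:
BFS from (A=2, B=4, C=3). One shortest path:
  1. empty(B) -> (A=2 B=0 C=3)
  2. pour(C -> A) -> (A=3 B=0 C=2)
  3. pour(A -> B) -> (A=0 B=3 C=2)
Reached target in 3 moves.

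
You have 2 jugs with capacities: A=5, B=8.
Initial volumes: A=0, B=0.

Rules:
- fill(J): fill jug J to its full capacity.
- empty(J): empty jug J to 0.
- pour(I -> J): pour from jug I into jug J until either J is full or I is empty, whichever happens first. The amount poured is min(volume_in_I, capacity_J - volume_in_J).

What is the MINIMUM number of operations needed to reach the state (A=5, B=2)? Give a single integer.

Answer: 7

Derivation:
BFS from (A=0, B=0). One shortest path:
  1. fill(A) -> (A=5 B=0)
  2. pour(A -> B) -> (A=0 B=5)
  3. fill(A) -> (A=5 B=5)
  4. pour(A -> B) -> (A=2 B=8)
  5. empty(B) -> (A=2 B=0)
  6. pour(A -> B) -> (A=0 B=2)
  7. fill(A) -> (A=5 B=2)
Reached target in 7 moves.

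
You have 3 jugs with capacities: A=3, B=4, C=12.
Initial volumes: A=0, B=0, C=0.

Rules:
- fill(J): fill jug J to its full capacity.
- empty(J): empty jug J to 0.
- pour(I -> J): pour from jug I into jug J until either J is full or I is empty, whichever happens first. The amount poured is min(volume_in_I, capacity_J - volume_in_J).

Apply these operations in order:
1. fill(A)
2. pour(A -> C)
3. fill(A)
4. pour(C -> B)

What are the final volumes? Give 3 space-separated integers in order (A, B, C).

Step 1: fill(A) -> (A=3 B=0 C=0)
Step 2: pour(A -> C) -> (A=0 B=0 C=3)
Step 3: fill(A) -> (A=3 B=0 C=3)
Step 4: pour(C -> B) -> (A=3 B=3 C=0)

Answer: 3 3 0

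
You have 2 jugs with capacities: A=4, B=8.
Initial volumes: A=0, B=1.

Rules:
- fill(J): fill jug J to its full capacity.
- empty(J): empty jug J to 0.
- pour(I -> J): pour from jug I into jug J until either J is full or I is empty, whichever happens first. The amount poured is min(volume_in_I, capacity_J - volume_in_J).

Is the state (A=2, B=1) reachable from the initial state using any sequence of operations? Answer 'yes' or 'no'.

Answer: no

Derivation:
BFS explored all 12 reachable states.
Reachable set includes: (0,0), (0,1), (0,4), (0,5), (0,8), (1,0), (1,8), (4,0), (4,1), (4,4), (4,5), (4,8)
Target (A=2, B=1) not in reachable set → no.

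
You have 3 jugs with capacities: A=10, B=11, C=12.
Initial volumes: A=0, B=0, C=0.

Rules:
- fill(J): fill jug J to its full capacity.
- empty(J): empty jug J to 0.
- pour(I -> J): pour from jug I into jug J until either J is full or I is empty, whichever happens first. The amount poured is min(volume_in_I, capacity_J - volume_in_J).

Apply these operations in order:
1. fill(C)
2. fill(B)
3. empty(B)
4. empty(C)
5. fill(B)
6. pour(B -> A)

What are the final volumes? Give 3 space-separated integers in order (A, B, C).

Step 1: fill(C) -> (A=0 B=0 C=12)
Step 2: fill(B) -> (A=0 B=11 C=12)
Step 3: empty(B) -> (A=0 B=0 C=12)
Step 4: empty(C) -> (A=0 B=0 C=0)
Step 5: fill(B) -> (A=0 B=11 C=0)
Step 6: pour(B -> A) -> (A=10 B=1 C=0)

Answer: 10 1 0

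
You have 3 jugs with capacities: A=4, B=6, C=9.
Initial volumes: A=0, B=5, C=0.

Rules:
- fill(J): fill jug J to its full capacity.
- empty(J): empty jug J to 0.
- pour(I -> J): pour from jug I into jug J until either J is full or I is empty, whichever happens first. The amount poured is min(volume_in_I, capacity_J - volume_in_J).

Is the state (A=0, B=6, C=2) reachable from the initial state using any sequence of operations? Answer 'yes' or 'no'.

BFS from (A=0, B=5, C=0):
  1. fill(C) -> (A=0 B=5 C=9)
  2. pour(C -> B) -> (A=0 B=6 C=8)
  3. empty(B) -> (A=0 B=0 C=8)
  4. pour(C -> B) -> (A=0 B=6 C=2)
Target reached → yes.

Answer: yes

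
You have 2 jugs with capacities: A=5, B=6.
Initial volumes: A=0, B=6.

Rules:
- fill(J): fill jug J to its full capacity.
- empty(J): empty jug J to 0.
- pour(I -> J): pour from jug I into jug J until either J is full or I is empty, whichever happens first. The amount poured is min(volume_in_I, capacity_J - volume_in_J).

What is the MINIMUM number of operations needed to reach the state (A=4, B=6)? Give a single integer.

Answer: 5

Derivation:
BFS from (A=0, B=6). One shortest path:
  1. fill(A) -> (A=5 B=6)
  2. empty(B) -> (A=5 B=0)
  3. pour(A -> B) -> (A=0 B=5)
  4. fill(A) -> (A=5 B=5)
  5. pour(A -> B) -> (A=4 B=6)
Reached target in 5 moves.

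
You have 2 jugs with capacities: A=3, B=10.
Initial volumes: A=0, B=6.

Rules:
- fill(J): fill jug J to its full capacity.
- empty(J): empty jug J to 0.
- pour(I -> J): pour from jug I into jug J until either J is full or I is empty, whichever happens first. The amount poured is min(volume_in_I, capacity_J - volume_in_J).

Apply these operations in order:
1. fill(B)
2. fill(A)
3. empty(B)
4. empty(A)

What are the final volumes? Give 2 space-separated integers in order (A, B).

Answer: 0 0

Derivation:
Step 1: fill(B) -> (A=0 B=10)
Step 2: fill(A) -> (A=3 B=10)
Step 3: empty(B) -> (A=3 B=0)
Step 4: empty(A) -> (A=0 B=0)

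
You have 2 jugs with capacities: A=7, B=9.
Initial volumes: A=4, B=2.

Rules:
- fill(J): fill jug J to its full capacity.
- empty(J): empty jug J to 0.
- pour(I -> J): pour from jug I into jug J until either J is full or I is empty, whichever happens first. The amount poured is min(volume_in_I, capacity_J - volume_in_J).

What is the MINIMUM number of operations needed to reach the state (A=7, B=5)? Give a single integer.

Answer: 8

Derivation:
BFS from (A=4, B=2). One shortest path:
  1. fill(A) -> (A=7 B=2)
  2. empty(B) -> (A=7 B=0)
  3. pour(A -> B) -> (A=0 B=7)
  4. fill(A) -> (A=7 B=7)
  5. pour(A -> B) -> (A=5 B=9)
  6. empty(B) -> (A=5 B=0)
  7. pour(A -> B) -> (A=0 B=5)
  8. fill(A) -> (A=7 B=5)
Reached target in 8 moves.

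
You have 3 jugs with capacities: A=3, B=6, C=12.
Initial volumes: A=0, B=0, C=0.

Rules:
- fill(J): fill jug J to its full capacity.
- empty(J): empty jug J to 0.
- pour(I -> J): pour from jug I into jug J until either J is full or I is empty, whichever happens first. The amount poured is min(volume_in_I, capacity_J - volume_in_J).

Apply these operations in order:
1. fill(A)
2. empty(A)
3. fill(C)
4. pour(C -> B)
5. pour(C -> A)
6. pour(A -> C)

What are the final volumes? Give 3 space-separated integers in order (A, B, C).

Step 1: fill(A) -> (A=3 B=0 C=0)
Step 2: empty(A) -> (A=0 B=0 C=0)
Step 3: fill(C) -> (A=0 B=0 C=12)
Step 4: pour(C -> B) -> (A=0 B=6 C=6)
Step 5: pour(C -> A) -> (A=3 B=6 C=3)
Step 6: pour(A -> C) -> (A=0 B=6 C=6)

Answer: 0 6 6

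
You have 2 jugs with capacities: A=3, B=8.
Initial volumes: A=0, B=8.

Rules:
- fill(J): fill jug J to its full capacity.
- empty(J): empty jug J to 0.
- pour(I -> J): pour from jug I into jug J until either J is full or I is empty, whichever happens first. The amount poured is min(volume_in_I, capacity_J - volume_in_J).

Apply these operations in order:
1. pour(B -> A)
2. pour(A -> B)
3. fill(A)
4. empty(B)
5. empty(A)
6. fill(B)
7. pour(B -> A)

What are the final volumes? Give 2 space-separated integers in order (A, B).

Step 1: pour(B -> A) -> (A=3 B=5)
Step 2: pour(A -> B) -> (A=0 B=8)
Step 3: fill(A) -> (A=3 B=8)
Step 4: empty(B) -> (A=3 B=0)
Step 5: empty(A) -> (A=0 B=0)
Step 6: fill(B) -> (A=0 B=8)
Step 7: pour(B -> A) -> (A=3 B=5)

Answer: 3 5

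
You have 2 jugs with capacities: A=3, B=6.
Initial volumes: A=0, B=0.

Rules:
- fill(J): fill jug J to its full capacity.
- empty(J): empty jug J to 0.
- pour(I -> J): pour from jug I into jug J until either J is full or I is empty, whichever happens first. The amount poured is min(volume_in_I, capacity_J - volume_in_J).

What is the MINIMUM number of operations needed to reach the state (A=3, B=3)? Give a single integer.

Answer: 2

Derivation:
BFS from (A=0, B=0). One shortest path:
  1. fill(B) -> (A=0 B=6)
  2. pour(B -> A) -> (A=3 B=3)
Reached target in 2 moves.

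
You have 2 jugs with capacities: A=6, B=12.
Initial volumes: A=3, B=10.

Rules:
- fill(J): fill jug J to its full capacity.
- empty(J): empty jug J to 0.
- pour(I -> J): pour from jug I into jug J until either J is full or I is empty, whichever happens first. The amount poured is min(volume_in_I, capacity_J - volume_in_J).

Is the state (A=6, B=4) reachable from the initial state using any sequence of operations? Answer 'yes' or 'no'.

Answer: yes

Derivation:
BFS from (A=3, B=10):
  1. empty(A) -> (A=0 B=10)
  2. pour(B -> A) -> (A=6 B=4)
Target reached → yes.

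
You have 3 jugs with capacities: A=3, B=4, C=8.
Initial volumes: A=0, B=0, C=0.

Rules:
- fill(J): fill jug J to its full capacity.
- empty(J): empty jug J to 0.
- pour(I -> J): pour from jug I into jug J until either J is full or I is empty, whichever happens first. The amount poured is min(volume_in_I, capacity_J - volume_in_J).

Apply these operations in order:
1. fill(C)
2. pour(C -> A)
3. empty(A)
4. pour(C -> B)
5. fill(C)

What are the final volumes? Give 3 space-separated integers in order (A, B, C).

Step 1: fill(C) -> (A=0 B=0 C=8)
Step 2: pour(C -> A) -> (A=3 B=0 C=5)
Step 3: empty(A) -> (A=0 B=0 C=5)
Step 4: pour(C -> B) -> (A=0 B=4 C=1)
Step 5: fill(C) -> (A=0 B=4 C=8)

Answer: 0 4 8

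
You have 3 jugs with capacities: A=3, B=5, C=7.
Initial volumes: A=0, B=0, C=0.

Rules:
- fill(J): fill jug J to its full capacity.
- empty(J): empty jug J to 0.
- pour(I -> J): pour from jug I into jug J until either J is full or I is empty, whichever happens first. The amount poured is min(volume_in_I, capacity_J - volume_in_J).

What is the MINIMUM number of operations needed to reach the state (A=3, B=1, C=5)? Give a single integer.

BFS from (A=0, B=0, C=0). One shortest path:
  1. fill(A) -> (A=3 B=0 C=0)
  2. pour(A -> B) -> (A=0 B=3 C=0)
  3. fill(A) -> (A=3 B=3 C=0)
  4. pour(A -> B) -> (A=1 B=5 C=0)
  5. pour(B -> C) -> (A=1 B=0 C=5)
  6. pour(A -> B) -> (A=0 B=1 C=5)
  7. fill(A) -> (A=3 B=1 C=5)
Reached target in 7 moves.

Answer: 7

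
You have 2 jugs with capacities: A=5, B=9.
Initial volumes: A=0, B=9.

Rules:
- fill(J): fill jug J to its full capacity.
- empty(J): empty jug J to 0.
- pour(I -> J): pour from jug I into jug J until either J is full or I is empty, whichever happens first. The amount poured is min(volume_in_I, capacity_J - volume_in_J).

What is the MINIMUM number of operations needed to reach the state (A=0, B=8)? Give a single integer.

BFS from (A=0, B=9). One shortest path:
  1. pour(B -> A) -> (A=5 B=4)
  2. empty(A) -> (A=0 B=4)
  3. pour(B -> A) -> (A=4 B=0)
  4. fill(B) -> (A=4 B=9)
  5. pour(B -> A) -> (A=5 B=8)
  6. empty(A) -> (A=0 B=8)
Reached target in 6 moves.

Answer: 6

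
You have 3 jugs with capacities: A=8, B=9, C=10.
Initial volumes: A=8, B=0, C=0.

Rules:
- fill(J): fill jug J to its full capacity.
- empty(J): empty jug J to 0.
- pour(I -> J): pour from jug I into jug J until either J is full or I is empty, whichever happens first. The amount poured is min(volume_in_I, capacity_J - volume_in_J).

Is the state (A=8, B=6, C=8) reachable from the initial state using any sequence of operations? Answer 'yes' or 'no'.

Answer: yes

Derivation:
BFS from (A=8, B=0, C=0):
  1. pour(A -> B) -> (A=0 B=8 C=0)
  2. fill(A) -> (A=8 B=8 C=0)
  3. pour(A -> C) -> (A=0 B=8 C=8)
  4. fill(A) -> (A=8 B=8 C=8)
  5. pour(B -> C) -> (A=8 B=6 C=10)
  6. empty(C) -> (A=8 B=6 C=0)
  7. pour(A -> C) -> (A=0 B=6 C=8)
  8. fill(A) -> (A=8 B=6 C=8)
Target reached → yes.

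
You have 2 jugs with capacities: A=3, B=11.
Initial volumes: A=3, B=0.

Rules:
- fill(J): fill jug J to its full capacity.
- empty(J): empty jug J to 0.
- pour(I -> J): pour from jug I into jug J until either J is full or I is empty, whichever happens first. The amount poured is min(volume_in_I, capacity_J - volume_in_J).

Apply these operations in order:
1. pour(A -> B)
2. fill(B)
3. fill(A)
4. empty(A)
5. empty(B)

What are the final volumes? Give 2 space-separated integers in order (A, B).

Answer: 0 0

Derivation:
Step 1: pour(A -> B) -> (A=0 B=3)
Step 2: fill(B) -> (A=0 B=11)
Step 3: fill(A) -> (A=3 B=11)
Step 4: empty(A) -> (A=0 B=11)
Step 5: empty(B) -> (A=0 B=0)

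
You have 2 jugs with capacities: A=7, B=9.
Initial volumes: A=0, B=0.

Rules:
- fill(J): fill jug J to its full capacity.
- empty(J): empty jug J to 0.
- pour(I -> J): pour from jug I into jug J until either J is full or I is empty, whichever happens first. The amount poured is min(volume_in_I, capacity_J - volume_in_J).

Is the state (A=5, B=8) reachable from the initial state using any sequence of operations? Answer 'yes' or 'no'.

Answer: no

Derivation:
BFS explored all 32 reachable states.
Reachable set includes: (0,0), (0,1), (0,2), (0,3), (0,4), (0,5), (0,6), (0,7), (0,8), (0,9), (1,0), (1,9) ...
Target (A=5, B=8) not in reachable set → no.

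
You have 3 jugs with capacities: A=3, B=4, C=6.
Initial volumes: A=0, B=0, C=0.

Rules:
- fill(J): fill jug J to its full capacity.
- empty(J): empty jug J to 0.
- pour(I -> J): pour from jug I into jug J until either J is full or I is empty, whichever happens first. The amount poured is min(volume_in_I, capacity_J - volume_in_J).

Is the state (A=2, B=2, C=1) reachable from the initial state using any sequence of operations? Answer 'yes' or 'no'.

Answer: no

Derivation:
BFS explored all 110 reachable states.
Reachable set includes: (0,0,0), (0,0,1), (0,0,2), (0,0,3), (0,0,4), (0,0,5), (0,0,6), (0,1,0), (0,1,1), (0,1,2), (0,1,3), (0,1,4) ...
Target (A=2, B=2, C=1) not in reachable set → no.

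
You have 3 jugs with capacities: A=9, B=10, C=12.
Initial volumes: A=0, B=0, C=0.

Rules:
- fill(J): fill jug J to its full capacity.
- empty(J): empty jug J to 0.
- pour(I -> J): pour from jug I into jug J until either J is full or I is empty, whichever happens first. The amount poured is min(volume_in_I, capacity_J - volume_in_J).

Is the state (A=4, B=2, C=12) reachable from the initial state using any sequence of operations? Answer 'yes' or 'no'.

Answer: yes

Derivation:
BFS from (A=0, B=0, C=0):
  1. fill(A) -> (A=9 B=0 C=0)
  2. fill(B) -> (A=9 B=10 C=0)
  3. pour(B -> C) -> (A=9 B=0 C=10)
  4. pour(A -> C) -> (A=7 B=0 C=12)
  5. pour(C -> B) -> (A=7 B=10 C=2)
  6. empty(B) -> (A=7 B=0 C=2)
  7. pour(C -> B) -> (A=7 B=2 C=0)
  8. pour(A -> C) -> (A=0 B=2 C=7)
  9. fill(A) -> (A=9 B=2 C=7)
  10. pour(A -> C) -> (A=4 B=2 C=12)
Target reached → yes.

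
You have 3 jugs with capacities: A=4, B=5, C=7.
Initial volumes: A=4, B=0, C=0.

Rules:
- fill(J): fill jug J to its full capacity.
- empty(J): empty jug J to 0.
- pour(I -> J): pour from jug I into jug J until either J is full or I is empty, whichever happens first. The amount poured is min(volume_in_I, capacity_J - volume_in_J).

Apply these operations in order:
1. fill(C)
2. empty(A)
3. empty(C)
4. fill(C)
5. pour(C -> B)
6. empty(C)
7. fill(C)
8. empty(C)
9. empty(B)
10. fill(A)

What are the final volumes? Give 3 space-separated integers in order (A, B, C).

Step 1: fill(C) -> (A=4 B=0 C=7)
Step 2: empty(A) -> (A=0 B=0 C=7)
Step 3: empty(C) -> (A=0 B=0 C=0)
Step 4: fill(C) -> (A=0 B=0 C=7)
Step 5: pour(C -> B) -> (A=0 B=5 C=2)
Step 6: empty(C) -> (A=0 B=5 C=0)
Step 7: fill(C) -> (A=0 B=5 C=7)
Step 8: empty(C) -> (A=0 B=5 C=0)
Step 9: empty(B) -> (A=0 B=0 C=0)
Step 10: fill(A) -> (A=4 B=0 C=0)

Answer: 4 0 0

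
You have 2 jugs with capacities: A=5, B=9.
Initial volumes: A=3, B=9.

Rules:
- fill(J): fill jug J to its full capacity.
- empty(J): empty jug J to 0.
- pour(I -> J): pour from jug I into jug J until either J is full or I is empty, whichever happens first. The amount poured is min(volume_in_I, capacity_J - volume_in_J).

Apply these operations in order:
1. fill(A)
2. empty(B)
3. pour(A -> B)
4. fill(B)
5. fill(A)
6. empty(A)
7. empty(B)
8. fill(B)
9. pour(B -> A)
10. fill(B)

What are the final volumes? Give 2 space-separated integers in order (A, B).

Answer: 5 9

Derivation:
Step 1: fill(A) -> (A=5 B=9)
Step 2: empty(B) -> (A=5 B=0)
Step 3: pour(A -> B) -> (A=0 B=5)
Step 4: fill(B) -> (A=0 B=9)
Step 5: fill(A) -> (A=5 B=9)
Step 6: empty(A) -> (A=0 B=9)
Step 7: empty(B) -> (A=0 B=0)
Step 8: fill(B) -> (A=0 B=9)
Step 9: pour(B -> A) -> (A=5 B=4)
Step 10: fill(B) -> (A=5 B=9)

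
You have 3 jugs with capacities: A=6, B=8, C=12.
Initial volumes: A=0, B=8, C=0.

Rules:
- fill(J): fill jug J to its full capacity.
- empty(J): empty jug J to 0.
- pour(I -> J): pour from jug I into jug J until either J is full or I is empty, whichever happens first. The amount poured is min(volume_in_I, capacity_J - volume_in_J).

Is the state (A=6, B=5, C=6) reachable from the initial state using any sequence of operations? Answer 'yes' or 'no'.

Answer: no

Derivation:
BFS explored all 110 reachable states.
Reachable set includes: (0,0,0), (0,0,2), (0,0,4), (0,0,6), (0,0,8), (0,0,10), (0,0,12), (0,2,0), (0,2,2), (0,2,4), (0,2,6), (0,2,8) ...
Target (A=6, B=5, C=6) not in reachable set → no.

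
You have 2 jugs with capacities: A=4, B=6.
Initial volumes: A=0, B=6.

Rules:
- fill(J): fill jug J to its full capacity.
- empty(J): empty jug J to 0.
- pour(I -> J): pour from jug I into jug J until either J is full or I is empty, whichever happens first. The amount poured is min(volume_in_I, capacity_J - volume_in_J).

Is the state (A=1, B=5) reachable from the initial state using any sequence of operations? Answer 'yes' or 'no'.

BFS explored all 10 reachable states.
Reachable set includes: (0,0), (0,2), (0,4), (0,6), (2,0), (2,6), (4,0), (4,2), (4,4), (4,6)
Target (A=1, B=5) not in reachable set → no.

Answer: no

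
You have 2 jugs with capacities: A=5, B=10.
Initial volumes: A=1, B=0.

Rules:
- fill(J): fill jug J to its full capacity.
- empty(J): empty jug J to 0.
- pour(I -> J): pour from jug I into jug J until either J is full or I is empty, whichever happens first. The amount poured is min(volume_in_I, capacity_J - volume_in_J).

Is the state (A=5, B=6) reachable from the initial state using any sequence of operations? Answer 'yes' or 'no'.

Answer: yes

Derivation:
BFS from (A=1, B=0):
  1. fill(B) -> (A=1 B=10)
  2. pour(B -> A) -> (A=5 B=6)
Target reached → yes.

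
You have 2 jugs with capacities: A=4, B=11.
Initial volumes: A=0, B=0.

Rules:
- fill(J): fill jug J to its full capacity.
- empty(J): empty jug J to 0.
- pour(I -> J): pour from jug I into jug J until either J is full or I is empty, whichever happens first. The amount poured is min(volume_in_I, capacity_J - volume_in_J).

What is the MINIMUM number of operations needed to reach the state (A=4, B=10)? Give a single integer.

BFS from (A=0, B=0). One shortest path:
  1. fill(B) -> (A=0 B=11)
  2. pour(B -> A) -> (A=4 B=7)
  3. empty(A) -> (A=0 B=7)
  4. pour(B -> A) -> (A=4 B=3)
  5. empty(A) -> (A=0 B=3)
  6. pour(B -> A) -> (A=3 B=0)
  7. fill(B) -> (A=3 B=11)
  8. pour(B -> A) -> (A=4 B=10)
Reached target in 8 moves.

Answer: 8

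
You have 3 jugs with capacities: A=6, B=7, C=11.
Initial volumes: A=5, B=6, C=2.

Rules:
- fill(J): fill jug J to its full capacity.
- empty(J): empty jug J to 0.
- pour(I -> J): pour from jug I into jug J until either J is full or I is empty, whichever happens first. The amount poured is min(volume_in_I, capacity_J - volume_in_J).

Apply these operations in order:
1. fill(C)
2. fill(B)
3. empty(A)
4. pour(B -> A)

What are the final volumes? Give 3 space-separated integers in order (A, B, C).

Answer: 6 1 11

Derivation:
Step 1: fill(C) -> (A=5 B=6 C=11)
Step 2: fill(B) -> (A=5 B=7 C=11)
Step 3: empty(A) -> (A=0 B=7 C=11)
Step 4: pour(B -> A) -> (A=6 B=1 C=11)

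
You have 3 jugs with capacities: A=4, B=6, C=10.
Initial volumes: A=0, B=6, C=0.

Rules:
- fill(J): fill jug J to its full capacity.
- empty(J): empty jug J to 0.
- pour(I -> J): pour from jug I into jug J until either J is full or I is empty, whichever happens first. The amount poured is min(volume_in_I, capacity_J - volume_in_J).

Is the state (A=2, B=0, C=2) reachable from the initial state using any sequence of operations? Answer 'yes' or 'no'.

Answer: yes

Derivation:
BFS from (A=0, B=6, C=0):
  1. fill(A) -> (A=4 B=6 C=0)
  2. pour(B -> C) -> (A=4 B=0 C=6)
  3. pour(A -> B) -> (A=0 B=4 C=6)
  4. pour(C -> A) -> (A=4 B=4 C=2)
  5. pour(A -> B) -> (A=2 B=6 C=2)
  6. empty(B) -> (A=2 B=0 C=2)
Target reached → yes.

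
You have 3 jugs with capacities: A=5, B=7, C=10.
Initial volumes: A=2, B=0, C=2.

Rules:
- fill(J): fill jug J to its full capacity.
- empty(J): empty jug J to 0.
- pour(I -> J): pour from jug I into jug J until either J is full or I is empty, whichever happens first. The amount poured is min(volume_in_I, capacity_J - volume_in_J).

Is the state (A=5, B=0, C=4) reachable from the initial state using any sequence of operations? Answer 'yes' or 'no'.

Answer: yes

Derivation:
BFS from (A=2, B=0, C=2):
  1. pour(A -> C) -> (A=0 B=0 C=4)
  2. fill(A) -> (A=5 B=0 C=4)
Target reached → yes.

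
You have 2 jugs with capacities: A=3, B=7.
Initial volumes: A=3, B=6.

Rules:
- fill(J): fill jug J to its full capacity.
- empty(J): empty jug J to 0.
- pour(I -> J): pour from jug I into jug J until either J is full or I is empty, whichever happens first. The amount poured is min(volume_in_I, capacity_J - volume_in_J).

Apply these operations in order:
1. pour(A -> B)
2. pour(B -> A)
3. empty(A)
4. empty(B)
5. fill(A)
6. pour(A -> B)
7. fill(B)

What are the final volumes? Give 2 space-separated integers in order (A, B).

Answer: 0 7

Derivation:
Step 1: pour(A -> B) -> (A=2 B=7)
Step 2: pour(B -> A) -> (A=3 B=6)
Step 3: empty(A) -> (A=0 B=6)
Step 4: empty(B) -> (A=0 B=0)
Step 5: fill(A) -> (A=3 B=0)
Step 6: pour(A -> B) -> (A=0 B=3)
Step 7: fill(B) -> (A=0 B=7)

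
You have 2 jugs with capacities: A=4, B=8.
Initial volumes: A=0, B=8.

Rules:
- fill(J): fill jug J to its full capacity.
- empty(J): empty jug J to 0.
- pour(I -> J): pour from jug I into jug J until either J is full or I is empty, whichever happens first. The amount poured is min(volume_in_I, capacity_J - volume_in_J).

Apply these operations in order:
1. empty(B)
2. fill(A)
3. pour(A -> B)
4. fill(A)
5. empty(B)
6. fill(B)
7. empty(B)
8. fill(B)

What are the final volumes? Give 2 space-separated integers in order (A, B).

Step 1: empty(B) -> (A=0 B=0)
Step 2: fill(A) -> (A=4 B=0)
Step 3: pour(A -> B) -> (A=0 B=4)
Step 4: fill(A) -> (A=4 B=4)
Step 5: empty(B) -> (A=4 B=0)
Step 6: fill(B) -> (A=4 B=8)
Step 7: empty(B) -> (A=4 B=0)
Step 8: fill(B) -> (A=4 B=8)

Answer: 4 8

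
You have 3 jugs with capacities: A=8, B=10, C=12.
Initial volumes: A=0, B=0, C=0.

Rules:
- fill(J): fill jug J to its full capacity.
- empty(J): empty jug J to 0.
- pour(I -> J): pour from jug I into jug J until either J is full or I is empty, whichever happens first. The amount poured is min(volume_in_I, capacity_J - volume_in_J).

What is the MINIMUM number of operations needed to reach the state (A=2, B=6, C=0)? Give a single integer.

BFS from (A=0, B=0, C=0). One shortest path:
  1. fill(B) -> (A=0 B=10 C=0)
  2. pour(B -> A) -> (A=8 B=2 C=0)
  3. pour(A -> C) -> (A=0 B=2 C=8)
  4. pour(B -> A) -> (A=2 B=0 C=8)
  5. fill(B) -> (A=2 B=10 C=8)
  6. pour(B -> C) -> (A=2 B=6 C=12)
  7. empty(C) -> (A=2 B=6 C=0)
Reached target in 7 moves.

Answer: 7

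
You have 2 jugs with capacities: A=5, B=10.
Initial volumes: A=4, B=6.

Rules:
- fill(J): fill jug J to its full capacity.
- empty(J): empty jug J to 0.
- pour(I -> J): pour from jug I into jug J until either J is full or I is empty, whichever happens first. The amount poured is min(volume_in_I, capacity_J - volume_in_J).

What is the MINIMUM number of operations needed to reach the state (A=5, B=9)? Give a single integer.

Answer: 2

Derivation:
BFS from (A=4, B=6). One shortest path:
  1. fill(B) -> (A=4 B=10)
  2. pour(B -> A) -> (A=5 B=9)
Reached target in 2 moves.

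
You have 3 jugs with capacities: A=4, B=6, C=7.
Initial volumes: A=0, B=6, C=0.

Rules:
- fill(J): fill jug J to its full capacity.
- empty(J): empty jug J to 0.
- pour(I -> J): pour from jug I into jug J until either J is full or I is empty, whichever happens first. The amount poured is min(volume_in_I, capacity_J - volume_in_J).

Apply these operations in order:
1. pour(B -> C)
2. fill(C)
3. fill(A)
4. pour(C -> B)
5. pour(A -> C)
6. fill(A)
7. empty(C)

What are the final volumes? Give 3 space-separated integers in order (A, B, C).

Answer: 4 6 0

Derivation:
Step 1: pour(B -> C) -> (A=0 B=0 C=6)
Step 2: fill(C) -> (A=0 B=0 C=7)
Step 3: fill(A) -> (A=4 B=0 C=7)
Step 4: pour(C -> B) -> (A=4 B=6 C=1)
Step 5: pour(A -> C) -> (A=0 B=6 C=5)
Step 6: fill(A) -> (A=4 B=6 C=5)
Step 7: empty(C) -> (A=4 B=6 C=0)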